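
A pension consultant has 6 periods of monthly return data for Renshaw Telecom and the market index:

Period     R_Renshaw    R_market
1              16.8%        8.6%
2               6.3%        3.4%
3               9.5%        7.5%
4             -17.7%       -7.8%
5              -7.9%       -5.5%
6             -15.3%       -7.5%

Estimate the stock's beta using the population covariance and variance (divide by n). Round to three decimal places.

1.841

Mean R_i = (16.8 + 6.3 + 9.5 − 17.7 − 7.9 − 15.3) / 6 = -1.3833%
Mean R_m = (8.6 + 3.4 + 7.5 − 7.8 − 5.5 − 7.5) / 6 = -0.2167%
Σ(R_i − R̄_i)(R_m − R̄_m) = 531.6117  ⇒  Cov = 531.6117 / 6 = 88.6020
Σ(R_m − R̄_m)² = 288.8283  ⇒  Var(R_m) = 288.8283 / 6 = 48.1381
β = Cov / Var(R_m) = 88.6020 / 48.1381 = 1.8406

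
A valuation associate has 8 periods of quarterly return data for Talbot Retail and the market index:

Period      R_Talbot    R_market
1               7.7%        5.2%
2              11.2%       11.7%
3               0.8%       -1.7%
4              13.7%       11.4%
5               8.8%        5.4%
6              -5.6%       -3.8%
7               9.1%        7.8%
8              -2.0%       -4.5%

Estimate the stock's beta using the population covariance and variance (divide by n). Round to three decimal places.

Mean R_i = (7.7 + 11.2 + 0.8 + 13.7 + 8.8 − 5.6 + 9.1 − 2.0) / 8 = 5.4625%
Mean R_m = (5.2 + 11.7 − 1.7 + 11.4 + 5.4 − 3.8 + 7.8 − 4.5) / 8 = 3.9375%
Σ(R_i − R̄_i)(R_m − R̄_m) = 302.6113  ⇒  Cov = 302.6113 / 8 = 37.8264
Σ(R_m − R̄_m)² = 297.4388  ⇒  Var(R_m) = 297.4388 / 8 = 37.1799
β = Cov / Var(R_m) = 37.8264 / 37.1799 = 1.0174

1.017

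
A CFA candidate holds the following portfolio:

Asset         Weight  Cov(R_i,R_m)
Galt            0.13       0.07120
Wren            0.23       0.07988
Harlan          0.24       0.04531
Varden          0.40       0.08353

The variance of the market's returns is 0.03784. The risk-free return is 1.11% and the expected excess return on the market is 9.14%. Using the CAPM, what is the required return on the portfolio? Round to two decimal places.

18.48%

β_Galt = 0.07120 / 0.03784 = 1.8816
β_Wren = 0.07988 / 0.03784 = 2.1110
β_Harlan = 0.04531 / 0.03784 = 1.1974
β_Varden = 0.08353 / 0.03784 = 2.2075
β_P = Σ w_i β_i = 0.13×1.8816 + 0.23×2.1110 + 0.24×1.1974 + 0.40×2.2075 = 1.9005
E(R_P) = R_f + β_P × MRP = 1.11% + 1.9005 × 9.14% = 18.48%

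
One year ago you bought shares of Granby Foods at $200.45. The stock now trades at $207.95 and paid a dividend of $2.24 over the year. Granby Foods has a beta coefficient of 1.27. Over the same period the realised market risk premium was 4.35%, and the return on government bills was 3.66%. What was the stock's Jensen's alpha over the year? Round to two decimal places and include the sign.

Realised HPR = (P1 + D1 − P0) / P0 = (207.95 + 2.24 − 200.45) / 200.45 = 9.74 / 200.45 = 4.8591%
CAPM required = R_f + β·MRP = 3.66% + 1.27 × 4.35% = 9.1845%
α = realised − required = 4.8591% − 9.1845% = -4.33%

-4.33%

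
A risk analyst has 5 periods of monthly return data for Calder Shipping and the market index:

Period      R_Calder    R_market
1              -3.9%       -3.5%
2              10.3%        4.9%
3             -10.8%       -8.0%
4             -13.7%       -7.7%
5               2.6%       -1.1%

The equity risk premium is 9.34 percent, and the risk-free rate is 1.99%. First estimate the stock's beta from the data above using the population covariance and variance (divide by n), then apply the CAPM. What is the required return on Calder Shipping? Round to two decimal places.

18.92%

Mean R_i = (-3.9 + 10.3 − 10.8 − 13.7 + 2.6) / 5 = -3.1000%
Mean R_m = (-3.5 + 4.9 − 8.0 − 7.7 − 1.1) / 5 = -3.0800%
Σ(R_i − R̄_i)(R_m − R̄_m) = 205.4100  ⇒  Cov = 205.4100 / 5 = 41.0820
Σ(R_m − R̄_m)² = 113.3280  ⇒  Var(R_m) = 113.3280 / 5 = 22.6656
β = Cov / Var(R_m) = 41.0820 / 22.6656 = 1.8125
E(R) = R_f + β × MRP = 1.99% + 1.8125 × 9.34% = 18.92%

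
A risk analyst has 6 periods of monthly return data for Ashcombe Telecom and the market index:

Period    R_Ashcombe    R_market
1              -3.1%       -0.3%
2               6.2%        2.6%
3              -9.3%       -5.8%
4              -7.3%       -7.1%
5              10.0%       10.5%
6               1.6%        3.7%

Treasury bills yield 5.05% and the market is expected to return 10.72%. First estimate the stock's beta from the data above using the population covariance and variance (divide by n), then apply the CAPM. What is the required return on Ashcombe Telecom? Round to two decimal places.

Mean R_i = (-3.1 + 6.2 − 9.3 − 7.3 + 10.0 + 1.6) / 6 = -0.3167%
Mean R_m = (-0.3 + 2.6 − 5.8 − 7.1 + 10.5 + 3.7) / 6 = 0.6000%
Σ(R_i − R̄_i)(R_m − R̄_m) = 234.8800  ⇒  Cov = 234.8800 / 6 = 39.1467
Σ(R_m − R̄_m)² = 212.6800  ⇒  Var(R_m) = 212.6800 / 6 = 35.4467
β = Cov / Var(R_m) = 39.1467 / 35.4467 = 1.1044
MRP = 10.72% − 5.05% = 5.67%
E(R) = R_f + β × MRP = 5.05% + 1.1044 × 5.67% = 11.31%

11.31%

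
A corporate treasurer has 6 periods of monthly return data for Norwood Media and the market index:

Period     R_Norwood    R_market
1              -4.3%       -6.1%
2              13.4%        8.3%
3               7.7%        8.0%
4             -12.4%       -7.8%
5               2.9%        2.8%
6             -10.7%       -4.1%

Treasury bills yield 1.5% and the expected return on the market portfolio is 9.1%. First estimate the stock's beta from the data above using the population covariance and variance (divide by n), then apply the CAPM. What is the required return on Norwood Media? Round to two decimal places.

Mean R_i = (-4.3 + 13.4 + 7.7 − 12.4 + 2.9 − 10.7) / 6 = -0.5667%
Mean R_m = (-6.1 + 8.3 + 8.0 − 7.8 + 2.8 − 4.1) / 6 = 0.1833%
Σ(R_i − R̄_i)(R_m − R̄_m) = 348.3833  ⇒  Cov = 348.3833 / 6 = 58.0639
Σ(R_m − R̄_m)² = 255.3883  ⇒  Var(R_m) = 255.3883 / 6 = 42.5647
β = Cov / Var(R_m) = 58.0639 / 42.5647 = 1.3641
MRP = 9.1% − 1.5% = 7.60%
E(R) = R_f + β × MRP = 1.5% + 1.3641 × 7.6% = 11.87%

11.87%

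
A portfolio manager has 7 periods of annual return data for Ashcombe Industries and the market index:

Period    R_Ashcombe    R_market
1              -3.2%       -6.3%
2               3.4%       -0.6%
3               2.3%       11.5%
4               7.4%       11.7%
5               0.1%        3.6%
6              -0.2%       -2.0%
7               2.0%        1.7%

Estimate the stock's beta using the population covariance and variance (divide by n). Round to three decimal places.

Mean R_i = (-3.2 + 3.4 + 2.3 + 7.4 + 0.1 − 0.2 + 2.0) / 7 = 1.6857%
Mean R_m = (-6.3 − 0.6 + 11.5 + 11.7 + 3.6 − 2.0 + 1.7) / 7 = 2.8000%
Σ(R_i − R̄_i)(R_m − R̄_m) = 102.2700  ⇒  Cov = 102.2700 / 7 = 14.6100
Σ(R_m − R̄_m)² = 274.1600  ⇒  Var(R_m) = 274.1600 / 7 = 39.1657
β = Cov / Var(R_m) = 14.6100 / 39.1657 = 0.3730

0.373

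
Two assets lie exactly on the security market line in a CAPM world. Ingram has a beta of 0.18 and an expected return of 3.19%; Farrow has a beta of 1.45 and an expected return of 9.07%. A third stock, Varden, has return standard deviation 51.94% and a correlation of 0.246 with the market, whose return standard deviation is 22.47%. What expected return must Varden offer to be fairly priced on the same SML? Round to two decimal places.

MRP = (9.07% − 3.19%) / (1.45 − 0.18) = 4.6299%
R_f = 3.19% − 0.18 × 4.6299% = 2.3566%
β_Varden = ρ·σ_i/σ_m = 0.246 × 51.94 / 22.47 = 0.5686
E(R_Varden) = R_f + β × MRP = 2.3566% + 0.5686 × 4.6299% = 4.99%

4.99%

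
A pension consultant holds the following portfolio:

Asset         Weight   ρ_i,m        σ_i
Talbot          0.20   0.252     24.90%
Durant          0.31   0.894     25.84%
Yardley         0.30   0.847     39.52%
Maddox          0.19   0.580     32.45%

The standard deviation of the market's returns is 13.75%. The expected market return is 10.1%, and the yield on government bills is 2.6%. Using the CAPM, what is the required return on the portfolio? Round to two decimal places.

14.62%

β_Talbot = 0.252 × 24.90% / 13.75% = 0.4563
β_Durant = 0.894 × 25.84% / 13.75% = 1.6801
β_Yardley = 0.847 × 39.52% / 13.75% = 2.4344
β_Maddox = 0.580 × 32.45% / 13.75% = 1.3688
β_P = Σ w_i β_i = 0.20×0.4563 + 0.31×1.6801 + 0.30×2.4344 + 0.19×1.3688 = 1.6025
MRP = 10.1% − 2.6% = 7.50%
E(R_P) = R_f + β_P × MRP = 2.6% + 1.6025 × 7.5% = 14.62%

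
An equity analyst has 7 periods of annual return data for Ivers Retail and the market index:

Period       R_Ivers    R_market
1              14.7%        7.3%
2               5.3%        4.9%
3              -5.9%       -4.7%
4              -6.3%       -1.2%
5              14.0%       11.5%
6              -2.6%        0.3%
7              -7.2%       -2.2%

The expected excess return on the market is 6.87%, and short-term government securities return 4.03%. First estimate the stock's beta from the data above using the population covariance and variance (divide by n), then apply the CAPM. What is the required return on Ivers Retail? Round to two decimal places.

Mean R_i = (14.7 + 5.3 − 5.9 − 6.3 + 14.0 − 2.6 − 7.2) / 7 = 1.7143%
Mean R_m = (7.3 + 4.9 − 4.7 − 1.2 + 11.5 + 0.3 − 2.2) / 7 = 2.2714%
Σ(R_i − R̄_i)(R_m − R̄_m) = 317.3729  ⇒  Cov = 317.3729 / 7 = 45.3390
Σ(R_m − R̄_m)² = 201.8943  ⇒  Var(R_m) = 201.8943 / 7 = 28.8420
β = Cov / Var(R_m) = 45.3390 / 28.8420 = 1.5720
E(R) = R_f + β × MRP = 4.03% + 1.5720 × 6.87% = 14.83%

14.83%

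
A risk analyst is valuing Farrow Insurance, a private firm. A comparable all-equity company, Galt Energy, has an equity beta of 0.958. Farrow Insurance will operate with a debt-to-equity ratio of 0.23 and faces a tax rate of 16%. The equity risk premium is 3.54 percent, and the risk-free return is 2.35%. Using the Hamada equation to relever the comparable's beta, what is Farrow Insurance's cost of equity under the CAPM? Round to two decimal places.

6.40%

β_L = β_U × [1 + (1 − t)(D/E)] = 0.958 × [1 + (1 − 0.16) × 0.23]
    = 0.958 × [1 + 0.84 × 0.23] = 0.958 × 1.1932 = 1.1431
E(R) = R_f + β_L × MRP = 2.35% + 1.1431 × 3.54% = 6.40%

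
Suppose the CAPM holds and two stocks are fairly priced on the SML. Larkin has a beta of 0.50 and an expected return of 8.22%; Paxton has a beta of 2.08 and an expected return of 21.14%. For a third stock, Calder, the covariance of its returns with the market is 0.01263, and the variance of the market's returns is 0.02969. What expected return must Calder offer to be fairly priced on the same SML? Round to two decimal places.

7.61%

MRP = (21.14% − 8.22%) / (2.08 − 0.50) = 8.1772%
R_f = 8.22% − 0.50 × 8.1772% = 4.1314%
β_Calder = Cov / Var(R_m) = 0.01263 / 0.02969 = 0.4254
E(R_Calder) = R_f + β × MRP = 4.1314% + 0.4254 × 8.1772% = 7.61%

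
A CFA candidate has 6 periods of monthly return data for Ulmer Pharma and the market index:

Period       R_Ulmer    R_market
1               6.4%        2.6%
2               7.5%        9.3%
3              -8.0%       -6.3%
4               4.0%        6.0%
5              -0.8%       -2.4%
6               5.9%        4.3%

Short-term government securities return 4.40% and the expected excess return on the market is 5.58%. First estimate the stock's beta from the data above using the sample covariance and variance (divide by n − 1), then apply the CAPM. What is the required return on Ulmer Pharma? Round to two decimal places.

9.69%

Mean R_i = (6.4 + 7.5 − 8.0 + 4.0 − 0.8 + 5.9) / 6 = 2.5000%
Mean R_m = (2.6 + 9.3 − 6.3 + 6.0 − 2.4 + 4.3) / 6 = 2.2500%
Σ(R_i − R̄_i)(R_m − R̄_m) = 154.3300  ⇒  Cov = 154.3300 / 5 = 30.8660
Σ(R_m − R̄_m)² = 162.8150  ⇒  Var(R_m) = 162.8150 / 5 = 32.5630
β = Cov / Var(R_m) = 30.8660 / 32.5630 = 0.9479
E(R) = R_f + β × MRP = 4.40% + 0.9479 × 5.58% = 9.69%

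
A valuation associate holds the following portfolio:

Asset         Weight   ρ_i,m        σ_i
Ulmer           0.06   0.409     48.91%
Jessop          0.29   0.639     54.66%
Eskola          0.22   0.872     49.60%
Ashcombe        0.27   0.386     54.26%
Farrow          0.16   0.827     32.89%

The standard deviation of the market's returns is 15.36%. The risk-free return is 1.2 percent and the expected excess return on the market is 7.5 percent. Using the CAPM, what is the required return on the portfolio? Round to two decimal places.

β_Ulmer = 0.409 × 48.91% / 15.36% = 1.3024
β_Jessop = 0.639 × 54.66% / 15.36% = 2.2739
β_Eskola = 0.872 × 49.60% / 15.36% = 2.8158
β_Ashcombe = 0.386 × 54.26% / 15.36% = 1.3636
β_Farrow = 0.827 × 32.89% / 15.36% = 1.7708
β_P = Σ w_i β_i = 0.06×1.3024 + 0.29×2.2739 + 0.22×2.8158 + 0.27×1.3636 + 0.16×1.7708 = 2.0086
E(R_P) = R_f + β_P × MRP = 1.2% + 2.0086 × 7.5% = 16.26%

16.26%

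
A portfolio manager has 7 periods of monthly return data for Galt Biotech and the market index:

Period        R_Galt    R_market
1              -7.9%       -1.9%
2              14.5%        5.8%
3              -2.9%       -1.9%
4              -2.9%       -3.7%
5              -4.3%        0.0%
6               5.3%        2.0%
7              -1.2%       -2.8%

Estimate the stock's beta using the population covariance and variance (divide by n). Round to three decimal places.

Mean R_i = (-7.9 + 14.5 − 2.9 − 2.9 − 4.3 + 5.3 − 1.2) / 7 = 0.0857%
Mean R_m = (-1.9 + 5.8 − 1.9 − 3.7 + 0.0 + 2.0 − 2.8) / 7 = -0.3571%
Σ(R_i − R̄_i)(R_m − R̄_m) = 129.5243  ⇒  Cov = 129.5243 / 7 = 18.5035
Σ(R_m − R̄_m)² = 65.4971  ⇒  Var(R_m) = 65.4971 / 7 = 9.3567
β = Cov / Var(R_m) = 18.5035 / 9.3567 = 1.9776

1.978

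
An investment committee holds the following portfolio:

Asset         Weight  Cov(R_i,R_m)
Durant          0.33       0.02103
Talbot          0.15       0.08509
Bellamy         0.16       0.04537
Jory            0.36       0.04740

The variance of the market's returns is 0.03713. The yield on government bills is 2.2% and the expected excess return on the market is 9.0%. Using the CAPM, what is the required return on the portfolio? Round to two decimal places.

β_Durant = 0.02103 / 0.03713 = 0.5664
β_Talbot = 0.08509 / 0.03713 = 2.2917
β_Bellamy = 0.04537 / 0.03713 = 1.2219
β_Jory = 0.04740 / 0.03713 = 1.2766
β_P = Σ w_i β_i = 0.33×0.5664 + 0.15×2.2917 + 0.16×1.2219 + 0.36×1.2766 = 1.1857
E(R_P) = R_f + β_P × MRP = 2.2% + 1.1857 × 9.0% = 12.87%

12.87%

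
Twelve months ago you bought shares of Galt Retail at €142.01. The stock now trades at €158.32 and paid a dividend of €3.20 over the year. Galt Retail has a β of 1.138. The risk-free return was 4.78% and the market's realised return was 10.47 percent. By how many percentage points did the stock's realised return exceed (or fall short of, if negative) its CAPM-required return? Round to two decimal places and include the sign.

+2.48%

Realised HPR = (P1 + D1 − P0) / P0 = (158.32 + 3.20 − 142.01) / 142.01 = 19.51 / 142.01 = 13.7385%
MRP = 10.47% − 4.78% = 5.69%
CAPM required = R_f + β·MRP = 4.78% + 1.138 × 5.69% = 11.25522%
α = realised − required = 13.7385% − 11.25522% = +2.48%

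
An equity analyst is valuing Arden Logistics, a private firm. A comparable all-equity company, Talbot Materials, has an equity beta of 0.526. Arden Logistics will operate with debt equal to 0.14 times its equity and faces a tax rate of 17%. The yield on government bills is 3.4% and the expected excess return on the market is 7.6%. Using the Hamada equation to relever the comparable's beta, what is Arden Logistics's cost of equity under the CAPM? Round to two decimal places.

7.86%

β_L = β_U × [1 + (1 − t)(D/E)] = 0.526 × [1 + (1 − 0.17) × 0.14]
    = 0.526 × [1 + 0.83 × 0.14] = 0.526 × 1.1162 = 0.5871
E(R) = R_f + β_L × MRP = 3.4% + 0.5871 × 7.6% = 7.86%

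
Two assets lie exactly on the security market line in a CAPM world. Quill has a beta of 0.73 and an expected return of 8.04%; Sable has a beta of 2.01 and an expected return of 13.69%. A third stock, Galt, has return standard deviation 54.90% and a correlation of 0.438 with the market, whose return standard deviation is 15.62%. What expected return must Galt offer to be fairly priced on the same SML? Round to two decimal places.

MRP = (13.69% − 8.04%) / (2.01 − 0.73) = 4.4141%
R_f = 8.04% − 0.73 × 4.4141% = 4.8177%
β_Galt = ρ·σ_i/σ_m = 0.438 × 54.90 / 15.62 = 1.5394
E(R_Galt) = R_f + β × MRP = 4.8177% + 1.5394 × 4.4141% = 11.61%

11.61%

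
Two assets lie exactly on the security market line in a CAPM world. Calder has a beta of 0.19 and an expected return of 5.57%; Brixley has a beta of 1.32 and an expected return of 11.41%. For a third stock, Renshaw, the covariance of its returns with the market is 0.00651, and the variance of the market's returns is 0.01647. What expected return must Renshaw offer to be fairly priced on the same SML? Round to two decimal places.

6.63%

MRP = (11.41% − 5.57%) / (1.32 − 0.19) = 5.1681%
R_f = 5.57% − 0.19 × 5.1681% = 4.5881%
β_Renshaw = Cov / Var(R_m) = 0.00651 / 0.01647 = 0.3953
E(R_Renshaw) = R_f + β × MRP = 4.5881% + 0.3953 × 5.1681% = 6.63%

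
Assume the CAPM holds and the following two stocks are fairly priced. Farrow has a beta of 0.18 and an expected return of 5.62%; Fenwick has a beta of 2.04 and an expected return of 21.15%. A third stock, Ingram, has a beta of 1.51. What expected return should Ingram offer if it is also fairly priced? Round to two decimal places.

16.72%

MRP (SML slope) = (21.15% − 5.62%) / (2.04 − 0.18) = 15.53% / 1.86 = 8.3495%
R_f (intercept) = 5.62% − 0.18 × 8.3495% = 4.1171%
E(R_Ingram) = R_f + β × MRP = 4.1171% + 1.51 × 8.3495% = 16.72%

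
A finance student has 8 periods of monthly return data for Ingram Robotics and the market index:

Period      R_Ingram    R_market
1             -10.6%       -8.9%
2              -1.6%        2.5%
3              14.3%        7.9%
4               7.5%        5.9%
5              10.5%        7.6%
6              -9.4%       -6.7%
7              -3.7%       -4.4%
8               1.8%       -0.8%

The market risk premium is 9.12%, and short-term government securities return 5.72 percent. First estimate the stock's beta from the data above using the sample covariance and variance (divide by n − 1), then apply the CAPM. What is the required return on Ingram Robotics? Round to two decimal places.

17.77%

Mean R_i = (-10.6 − 1.6 + 14.3 + 7.5 + 10.5 − 9.4 − 3.7 + 1.8) / 8 = 1.1000%
Mean R_m = (-8.9 + 2.5 + 7.9 + 5.9 + 7.6 − 6.7 − 4.4 − 0.8) / 8 = 0.3875%
Σ(R_i − R̄_i)(R_m − R̄_m) = 401.7700  ⇒  Cov = 401.7700 / 7 = 57.3957
Σ(R_m − R̄_m)² = 304.1288  ⇒  Var(R_m) = 304.1288 / 7 = 43.4470
β = Cov / Var(R_m) = 57.3957 / 43.4470 = 1.3211
E(R) = R_f + β × MRP = 5.72% + 1.3211 × 9.12% = 17.77%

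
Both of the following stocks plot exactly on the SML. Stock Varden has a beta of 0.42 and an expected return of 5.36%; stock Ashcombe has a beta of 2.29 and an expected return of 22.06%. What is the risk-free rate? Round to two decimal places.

Both satisfy E(R) = R_f + β·MRP, so the slope of the SML is
MRP = (22.06% − 5.36%) / (2.29 − 0.42) = 16.70% / 1.87 = 8.9305%
R_f = E(R_Varden) − β_Varden·MRP = 5.36% − 0.42 × 8.9305% = 1.6092%

1.61%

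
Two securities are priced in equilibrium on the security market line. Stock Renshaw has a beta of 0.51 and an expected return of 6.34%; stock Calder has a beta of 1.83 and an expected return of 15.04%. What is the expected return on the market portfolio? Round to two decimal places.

Both satisfy E(R) = R_f + β·MRP, so the slope of the SML is
MRP = (15.04% − 6.34%) / (1.83 − 0.51) = 8.70% / 1.32 = 6.5909%
R_f = E(R_Renshaw) − β_Renshaw·MRP = 6.34% − 0.51 × 6.5909% = 2.9786%
E(R_m) = R_f + MRP = 2.9786% + 6.5909% = 9.57%

9.57%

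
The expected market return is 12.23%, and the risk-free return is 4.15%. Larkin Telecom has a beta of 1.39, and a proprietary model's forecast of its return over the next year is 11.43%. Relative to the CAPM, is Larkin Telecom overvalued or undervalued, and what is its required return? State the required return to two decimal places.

Overvalued; required return 15.38%

MRP = 12.23% − 4.15% = 8.08%
Required return = R_f + β·MRP = 4.15% + 1.39 × 8.08% = 15.38%
Forecast 11.43% < required 15.38% → the stock plots below the SML → overvalued.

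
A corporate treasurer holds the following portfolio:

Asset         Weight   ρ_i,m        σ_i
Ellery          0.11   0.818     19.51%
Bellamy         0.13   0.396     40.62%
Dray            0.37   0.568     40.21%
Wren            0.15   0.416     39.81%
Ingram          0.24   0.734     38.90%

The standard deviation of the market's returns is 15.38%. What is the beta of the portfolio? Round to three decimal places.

β_Ellery = 0.818 × 19.51% / 15.38% = 1.0377
β_Bellamy = 0.396 × 40.62% / 15.38% = 1.0459
β_Dray = 0.568 × 40.21% / 15.38% = 1.4850
β_Wren = 0.416 × 39.81% / 15.38% = 1.0768
β_Ingram = 0.734 × 38.90% / 15.38% = 1.8565
β_P = Σ w_i β_i = 0.11×1.0377 + 0.13×1.0459 + 0.37×1.4850 + 0.15×1.0768 + 0.24×1.8565 = 1.4066

1.407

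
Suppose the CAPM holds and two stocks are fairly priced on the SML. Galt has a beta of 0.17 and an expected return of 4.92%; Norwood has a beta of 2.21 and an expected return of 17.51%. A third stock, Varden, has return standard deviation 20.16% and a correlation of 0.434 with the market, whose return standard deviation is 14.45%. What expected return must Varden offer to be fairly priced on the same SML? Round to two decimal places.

MRP = (17.51% − 4.92%) / (2.21 − 0.17) = 6.1716%
R_f = 4.92% − 0.17 × 6.1716% = 3.8708%
β_Varden = ρ·σ_i/σ_m = 0.434 × 20.16 / 14.45 = 0.6055
E(R_Varden) = R_f + β × MRP = 3.8708% + 0.6055 × 6.1716% = 7.61%

7.61%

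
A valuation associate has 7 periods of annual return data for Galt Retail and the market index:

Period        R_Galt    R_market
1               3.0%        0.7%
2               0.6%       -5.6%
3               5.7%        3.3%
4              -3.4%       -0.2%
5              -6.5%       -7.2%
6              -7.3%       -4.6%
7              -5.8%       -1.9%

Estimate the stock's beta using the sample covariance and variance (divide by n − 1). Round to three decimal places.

Mean R_i = (3.0 + 0.6 + 5.7 − 3.4 − 6.5 − 7.3 − 5.8) / 7 = -1.9571%
Mean R_m = (0.7 − 5.6 + 3.3 − 0.2 − 7.2 − 4.6 − 1.9) / 7 = -2.2143%
Σ(R_i − R̄_i)(R_m − R̄_m) = 79.2943  ⇒  Cov = 79.2943 / 6 = 13.2157
Σ(R_m − R̄_m)² = 85.0686  ⇒  Var(R_m) = 85.0686 / 6 = 14.1781
β = Cov / Var(R_m) = 13.2157 / 14.1781 = 0.9321

0.932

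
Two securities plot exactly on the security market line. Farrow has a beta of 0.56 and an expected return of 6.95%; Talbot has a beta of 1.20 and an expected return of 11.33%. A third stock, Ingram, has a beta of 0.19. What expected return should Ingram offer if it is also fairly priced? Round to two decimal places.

MRP (SML slope) = (11.33% − 6.95%) / (1.20 − 0.56) = 4.38% / 0.64 = 6.8438%
R_f (intercept) = 6.95% − 0.56 × 6.8438% = 3.1175%
E(R_Ingram) = R_f + β × MRP = 3.1175% + 0.19 × 6.8438% = 4.42%

4.42%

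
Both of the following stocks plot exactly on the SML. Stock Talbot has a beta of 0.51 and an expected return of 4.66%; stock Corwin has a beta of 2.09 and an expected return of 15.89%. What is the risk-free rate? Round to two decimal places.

Both satisfy E(R) = R_f + β·MRP, so the slope of the SML is
MRP = (15.89% − 4.66%) / (2.09 − 0.51) = 11.23% / 1.58 = 7.1076%
R_f = E(R_Talbot) − β_Talbot·MRP = 4.66% − 0.51 × 7.1076% = 1.0351%

1.04%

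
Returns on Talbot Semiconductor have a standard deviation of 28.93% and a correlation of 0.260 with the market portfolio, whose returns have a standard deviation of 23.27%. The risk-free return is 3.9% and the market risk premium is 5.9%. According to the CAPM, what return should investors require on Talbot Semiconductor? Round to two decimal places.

β = ρ × σ_i / σ_m = 0.260 × 28.93% / 23.27% = 0.3232
E(R) = 3.9% + 0.3232 × 5.9% = 5.81%

5.81%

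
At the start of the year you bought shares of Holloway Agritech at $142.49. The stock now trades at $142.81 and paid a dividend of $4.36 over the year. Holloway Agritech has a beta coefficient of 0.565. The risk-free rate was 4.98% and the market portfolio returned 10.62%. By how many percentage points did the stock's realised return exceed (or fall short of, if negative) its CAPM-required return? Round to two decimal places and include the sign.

-4.88%

Realised HPR = (P1 + D1 − P0) / P0 = (142.81 + 4.36 − 142.49) / 142.49 = 4.68 / 142.49 = 3.2844%
MRP = 10.62% − 4.98% = 5.64%
CAPM required = R_f + β·MRP = 4.98% + 0.565 × 5.64% = 8.16660%
α = realised − required = 3.2844% − 8.16660% = -4.88%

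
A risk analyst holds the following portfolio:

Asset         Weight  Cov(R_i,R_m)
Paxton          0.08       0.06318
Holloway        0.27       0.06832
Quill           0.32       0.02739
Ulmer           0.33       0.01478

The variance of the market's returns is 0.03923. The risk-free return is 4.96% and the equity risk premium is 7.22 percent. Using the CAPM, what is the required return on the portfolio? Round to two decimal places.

β_Paxton = 0.06318 / 0.03923 = 1.6105
β_Holloway = 0.06832 / 0.03923 = 1.7415
β_Quill = 0.02739 / 0.03923 = 0.6982
β_Ulmer = 0.01478 / 0.03923 = 0.3768
β_P = Σ w_i β_i = 0.08×1.6105 + 0.27×1.7415 + 0.32×0.6982 + 0.33×0.3768 = 0.9468
E(R_P) = R_f + β_P × MRP = 4.96% + 0.9468 × 7.22% = 11.80%

11.80%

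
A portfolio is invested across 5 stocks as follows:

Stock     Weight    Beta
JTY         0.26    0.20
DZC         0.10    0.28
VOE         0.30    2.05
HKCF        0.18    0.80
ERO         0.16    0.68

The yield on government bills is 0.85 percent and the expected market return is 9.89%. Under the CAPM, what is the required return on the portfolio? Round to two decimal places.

β_P = Σ w_i β_i = 0.26×0.20 + 0.10×0.28 + 0.30×2.05 + 0.18×0.80 + 0.16×0.68 = 0.9478
MRP = 9.89% − 0.85% = 9.04%
E(R_P) = R_f + β_P × MRP = 0.85% + 0.9478 × 9.04% = 9.42%

9.42%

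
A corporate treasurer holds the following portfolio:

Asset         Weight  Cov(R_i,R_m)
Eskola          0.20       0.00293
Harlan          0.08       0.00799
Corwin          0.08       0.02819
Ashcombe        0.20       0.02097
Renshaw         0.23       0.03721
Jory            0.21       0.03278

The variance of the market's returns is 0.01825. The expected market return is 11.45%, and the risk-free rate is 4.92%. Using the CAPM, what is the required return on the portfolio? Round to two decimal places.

β_Eskola = 0.00293 / 0.01825 = 0.1605
β_Harlan = 0.00799 / 0.01825 = 0.4378
β_Corwin = 0.02819 / 0.01825 = 1.5447
β_Ashcombe = 0.02097 / 0.01825 = 1.1490
β_Renshaw = 0.03721 / 0.01825 = 2.0389
β_Jory = 0.03278 / 0.01825 = 1.7962
β_P = Σ w_i β_i = 0.20×0.1605 + 0.08×0.4378 + 0.08×1.5447 + 0.20×1.1490 + 0.23×2.0389 + 0.21×1.7962 = 1.2666
MRP = 11.45% − 4.92% = 6.53%
E(R_P) = R_f + β_P × MRP = 4.92% + 1.2666 × 6.53% = 13.19%

13.19%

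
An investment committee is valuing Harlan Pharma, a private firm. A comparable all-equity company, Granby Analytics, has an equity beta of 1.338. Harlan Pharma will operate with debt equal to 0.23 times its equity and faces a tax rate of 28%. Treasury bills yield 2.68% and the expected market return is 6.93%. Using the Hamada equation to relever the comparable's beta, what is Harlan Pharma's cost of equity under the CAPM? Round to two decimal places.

9.31%

β_L = β_U × [1 + (1 − t)(D/E)] = 1.338 × [1 + (1 − 0.28) × 0.23]
    = 1.338 × [1 + 0.72 × 0.23] = 1.338 × 1.1656 = 1.5596
MRP = 6.93% − 2.68% = 4.25%
E(R) = R_f + β_L × MRP = 2.68% + 1.5596 × 4.25% = 9.31%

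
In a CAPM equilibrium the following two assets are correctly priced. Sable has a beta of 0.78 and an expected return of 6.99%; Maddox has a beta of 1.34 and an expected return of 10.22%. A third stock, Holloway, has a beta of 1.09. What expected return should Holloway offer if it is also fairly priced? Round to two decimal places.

MRP (SML slope) = (10.22% − 6.99%) / (1.34 − 0.78) = 3.23% / 0.56 = 5.7679%
R_f (intercept) = 6.99% − 0.78 × 5.7679% = 2.4910%
E(R_Holloway) = R_f + β × MRP = 2.4910% + 1.09 × 5.7679% = 8.78%

8.78%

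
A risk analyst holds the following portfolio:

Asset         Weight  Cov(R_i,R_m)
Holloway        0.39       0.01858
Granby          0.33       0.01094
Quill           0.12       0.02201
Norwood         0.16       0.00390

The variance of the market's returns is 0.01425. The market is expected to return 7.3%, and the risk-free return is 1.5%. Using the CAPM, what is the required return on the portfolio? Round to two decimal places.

β_Holloway = 0.01858 / 0.01425 = 1.3039
β_Granby = 0.01094 / 0.01425 = 0.7677
β_Quill = 0.02201 / 0.01425 = 1.5446
β_Norwood = 0.00390 / 0.01425 = 0.2737
β_P = Σ w_i β_i = 0.39×1.3039 + 0.33×0.7677 + 0.12×1.5446 + 0.16×0.2737 = 0.9910
MRP = 7.3% − 1.5% = 5.80%
E(R_P) = R_f + β_P × MRP = 1.5% + 0.9910 × 5.8% = 7.25%

7.25%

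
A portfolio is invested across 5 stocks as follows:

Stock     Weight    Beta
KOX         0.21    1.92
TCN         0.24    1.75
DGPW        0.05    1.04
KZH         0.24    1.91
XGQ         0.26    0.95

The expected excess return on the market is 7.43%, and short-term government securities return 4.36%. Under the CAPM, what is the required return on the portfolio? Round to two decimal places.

16.10%

β_P = Σ w_i β_i = 0.21×1.92 + 0.24×1.75 + 0.05×1.04 + 0.24×1.91 + 0.26×0.95 = 1.5806
E(R_P) = R_f + β_P × MRP = 4.36% + 1.5806 × 7.43% = 16.10%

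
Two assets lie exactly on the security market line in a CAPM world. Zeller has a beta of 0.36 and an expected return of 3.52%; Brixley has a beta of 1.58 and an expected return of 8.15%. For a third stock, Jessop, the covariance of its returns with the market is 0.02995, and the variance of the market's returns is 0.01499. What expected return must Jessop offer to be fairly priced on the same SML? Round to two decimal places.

MRP = (8.15% − 3.52%) / (1.58 − 0.36) = 3.7951%
R_f = 3.52% − 0.36 × 3.7951% = 2.1538%
β_Jessop = Cov / Var(R_m) = 0.02995 / 0.01499 = 1.9980
E(R_Jessop) = R_f + β × MRP = 2.1538% + 1.9980 × 3.7951% = 9.74%

9.74%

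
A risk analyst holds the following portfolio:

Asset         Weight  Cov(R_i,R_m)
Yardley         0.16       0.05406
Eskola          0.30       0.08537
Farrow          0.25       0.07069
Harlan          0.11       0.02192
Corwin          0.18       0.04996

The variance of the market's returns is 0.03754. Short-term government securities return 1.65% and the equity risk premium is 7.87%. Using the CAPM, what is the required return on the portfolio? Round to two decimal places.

14.93%

β_Yardley = 0.05406 / 0.03754 = 1.4401
β_Eskola = 0.08537 / 0.03754 = 2.2741
β_Farrow = 0.07069 / 0.03754 = 1.8831
β_Harlan = 0.02192 / 0.03754 = 0.5839
β_Corwin = 0.04996 / 0.03754 = 1.3308
β_P = Σ w_i β_i = 0.16×1.4401 + 0.30×2.2741 + 0.25×1.8831 + 0.11×0.5839 + 0.18×1.3308 = 1.6872
E(R_P) = R_f + β_P × MRP = 1.65% + 1.6872 × 7.87% = 14.93%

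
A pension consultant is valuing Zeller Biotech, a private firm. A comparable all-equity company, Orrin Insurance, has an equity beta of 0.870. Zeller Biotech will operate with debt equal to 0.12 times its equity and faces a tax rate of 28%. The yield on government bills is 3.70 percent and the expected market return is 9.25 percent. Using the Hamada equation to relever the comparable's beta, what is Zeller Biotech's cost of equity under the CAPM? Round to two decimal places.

β_L = β_U × [1 + (1 − t)(D/E)] = 0.870 × [1 + (1 − 0.28) × 0.12]
    = 0.870 × [1 + 0.72 × 0.12] = 0.870 × 1.0864 = 0.9452
MRP = 9.25% − 3.70% = 5.55%
E(R) = R_f + β_L × MRP = 3.70% + 0.9452 × 5.55% = 8.95%

8.95%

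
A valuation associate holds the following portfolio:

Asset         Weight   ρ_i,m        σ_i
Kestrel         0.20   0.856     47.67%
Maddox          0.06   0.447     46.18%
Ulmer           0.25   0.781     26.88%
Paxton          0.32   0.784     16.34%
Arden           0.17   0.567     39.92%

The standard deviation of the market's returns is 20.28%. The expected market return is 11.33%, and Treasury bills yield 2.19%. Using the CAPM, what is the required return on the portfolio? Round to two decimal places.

β_Kestrel = 0.856 × 47.67% / 20.28% = 2.0121
β_Maddox = 0.447 × 46.18% / 20.28% = 1.0179
β_Ulmer = 0.781 × 26.88% / 20.28% = 1.0352
β_Paxton = 0.784 × 16.34% / 20.28% = 0.6317
β_Arden = 0.567 × 39.92% / 20.28% = 1.1161
β_P = Σ w_i β_i = 0.20×2.0121 + 0.06×1.0179 + 0.25×1.0352 + 0.32×0.6317 + 0.17×1.1161 = 1.1142
MRP = 11.33% − 2.19% = 9.14%
E(R_P) = R_f + β_P × MRP = 2.19% + 1.1142 × 9.14% = 12.37%

12.37%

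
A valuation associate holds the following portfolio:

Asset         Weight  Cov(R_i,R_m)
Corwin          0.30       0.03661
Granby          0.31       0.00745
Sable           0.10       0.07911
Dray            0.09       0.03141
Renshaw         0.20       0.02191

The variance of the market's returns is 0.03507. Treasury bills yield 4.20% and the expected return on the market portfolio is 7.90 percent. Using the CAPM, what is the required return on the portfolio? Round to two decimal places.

β_Corwin = 0.03661 / 0.03507 = 1.0439
β_Granby = 0.00745 / 0.03507 = 0.2124
β_Sable = 0.07911 / 0.03507 = 2.2558
β_Dray = 0.03141 / 0.03507 = 0.8956
β_Renshaw = 0.02191 / 0.03507 = 0.6248
β_P = Σ w_i β_i = 0.30×1.0439 + 0.31×0.2124 + 0.10×2.2558 + 0.09×0.8956 + 0.20×0.6248 = 0.8102
MRP = 7.90% − 4.20% = 3.70%
E(R_P) = R_f + β_P × MRP = 4.20% + 0.8102 × 3.70% = 7.20%

7.20%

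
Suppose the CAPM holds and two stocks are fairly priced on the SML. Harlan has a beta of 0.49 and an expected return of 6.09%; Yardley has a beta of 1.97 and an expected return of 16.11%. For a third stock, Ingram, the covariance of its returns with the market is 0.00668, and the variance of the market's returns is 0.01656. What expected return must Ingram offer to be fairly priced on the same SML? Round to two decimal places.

5.50%

MRP = (16.11% − 6.09%) / (1.97 − 0.49) = 6.7703%
R_f = 6.09% − 0.49 × 6.7703% = 2.7726%
β_Ingram = Cov / Var(R_m) = 0.00668 / 0.01656 = 0.4034
E(R_Ingram) = R_f + β × MRP = 2.7726% + 0.4034 × 6.7703% = 5.50%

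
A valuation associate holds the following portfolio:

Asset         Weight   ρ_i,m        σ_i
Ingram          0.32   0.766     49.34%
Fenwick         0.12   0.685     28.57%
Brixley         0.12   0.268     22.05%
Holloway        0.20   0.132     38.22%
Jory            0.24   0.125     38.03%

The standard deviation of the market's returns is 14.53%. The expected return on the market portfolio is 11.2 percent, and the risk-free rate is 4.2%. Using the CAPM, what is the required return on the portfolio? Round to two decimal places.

β_Ingram = 0.766 × 49.34% / 14.53% = 2.6011
β_Fenwick = 0.685 × 28.57% / 14.53% = 1.3469
β_Brixley = 0.268 × 22.05% / 14.53% = 0.4067
β_Holloway = 0.132 × 38.22% / 14.53% = 0.3472
β_Jory = 0.125 × 38.03% / 14.53% = 0.3272
β_P = Σ w_i β_i = 0.32×2.6011 + 0.12×1.3469 + 0.12×0.4067 + 0.20×0.3472 + 0.24×0.3272 = 1.1908
MRP = 11.2% − 4.2% = 7.00%
E(R_P) = R_f + β_P × MRP = 4.2% + 1.1908 × 7.0% = 12.54%

12.54%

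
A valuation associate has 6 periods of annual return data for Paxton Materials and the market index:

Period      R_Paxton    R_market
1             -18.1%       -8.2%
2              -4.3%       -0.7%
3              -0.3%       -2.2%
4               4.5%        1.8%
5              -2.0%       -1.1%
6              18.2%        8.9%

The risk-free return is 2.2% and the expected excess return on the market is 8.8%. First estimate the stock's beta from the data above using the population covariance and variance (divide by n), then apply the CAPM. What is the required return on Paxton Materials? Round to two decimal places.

20.49%

Mean R_i = (-18.1 − 4.3 − 0.3 + 4.5 − 2.0 + 18.2) / 6 = -0.3333%
Mean R_m = (-8.2 − 0.7 − 2.2 + 1.8 − 1.1 + 8.9) / 6 = -0.2500%
Σ(R_i − R̄_i)(R_m − R̄_m) = 323.8700  ⇒  Cov = 323.8700 / 6 = 53.9783
Σ(R_m − R̄_m)² = 155.8550  ⇒  Var(R_m) = 155.8550 / 6 = 25.9758
β = Cov / Var(R_m) = 53.9783 / 25.9758 = 2.0780
E(R) = R_f + β × MRP = 2.2% + 2.0780 × 8.8% = 20.49%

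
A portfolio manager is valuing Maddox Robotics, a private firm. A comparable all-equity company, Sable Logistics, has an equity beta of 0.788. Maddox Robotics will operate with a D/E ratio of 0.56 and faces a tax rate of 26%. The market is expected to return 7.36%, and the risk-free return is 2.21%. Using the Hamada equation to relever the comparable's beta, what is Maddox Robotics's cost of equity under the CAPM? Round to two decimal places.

7.95%

β_L = β_U × [1 + (1 − t)(D/E)] = 0.788 × [1 + (1 − 0.26) × 0.56]
    = 0.788 × [1 + 0.74 × 0.56] = 0.788 × 1.4144 = 1.1145
MRP = 7.36% − 2.21% = 5.15%
E(R) = R_f + β_L × MRP = 2.21% + 1.1145 × 5.15% = 7.95%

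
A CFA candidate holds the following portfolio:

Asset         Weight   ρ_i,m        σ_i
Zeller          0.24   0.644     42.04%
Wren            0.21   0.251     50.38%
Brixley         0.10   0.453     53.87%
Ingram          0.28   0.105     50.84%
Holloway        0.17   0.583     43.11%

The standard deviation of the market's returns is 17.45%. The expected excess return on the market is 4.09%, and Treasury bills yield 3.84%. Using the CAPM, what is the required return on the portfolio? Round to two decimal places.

β_Zeller = 0.644 × 42.04% / 17.45% = 1.5515
β_Wren = 0.251 × 50.38% / 17.45% = 0.7247
β_Brixley = 0.453 × 53.87% / 17.45% = 1.3985
β_Ingram = 0.105 × 50.84% / 17.45% = 0.3059
β_Holloway = 0.583 × 43.11% / 17.45% = 1.4403
β_P = Σ w_i β_i = 0.24×1.5515 + 0.21×0.7247 + 0.10×1.3985 + 0.28×0.3059 + 0.17×1.4403 = 0.9949
E(R_P) = R_f + β_P × MRP = 3.84% + 0.9949 × 4.09% = 7.91%

7.91%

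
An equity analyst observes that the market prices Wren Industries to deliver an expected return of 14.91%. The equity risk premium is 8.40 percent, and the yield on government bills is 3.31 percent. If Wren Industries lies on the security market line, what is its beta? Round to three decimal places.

β = (E(R) − R_f) / MRP = (14.91% − 3.31%) / 8.40% = 11.60% / 8.40% = 1.381

1.381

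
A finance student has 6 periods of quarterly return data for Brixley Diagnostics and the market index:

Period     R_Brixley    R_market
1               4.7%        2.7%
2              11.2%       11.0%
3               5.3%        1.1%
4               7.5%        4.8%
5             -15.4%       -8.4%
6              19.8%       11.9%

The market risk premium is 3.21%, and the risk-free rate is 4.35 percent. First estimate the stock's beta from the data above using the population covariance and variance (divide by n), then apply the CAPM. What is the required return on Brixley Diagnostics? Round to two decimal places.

9.18%

Mean R_i = (4.7 + 11.2 + 5.3 + 7.5 − 15.4 + 19.8) / 6 = 5.5167%
Mean R_m = (2.7 + 11.0 + 1.1 + 4.8 − 8.4 + 11.9) / 6 = 3.8500%
Σ(R_i − R̄_i)(R_m − R̄_m) = 415.2650  ⇒  Cov = 415.2650 / 6 = 69.2108
Σ(R_m − R̄_m)² = 275.7750  ⇒  Var(R_m) = 275.7750 / 6 = 45.9625
β = Cov / Var(R_m) = 69.2108 / 45.9625 = 1.5058
E(R) = R_f + β × MRP = 4.35% + 1.5058 × 3.21% = 9.18%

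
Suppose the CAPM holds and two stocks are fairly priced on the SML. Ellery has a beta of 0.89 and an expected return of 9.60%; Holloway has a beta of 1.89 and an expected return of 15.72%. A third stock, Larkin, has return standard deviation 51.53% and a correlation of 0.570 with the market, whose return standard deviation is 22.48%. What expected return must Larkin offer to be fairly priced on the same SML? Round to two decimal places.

MRP = (15.72% − 9.60%) / (1.89 − 0.89) = 6.1200%
R_f = 9.60% − 0.89 × 6.1200% = 4.1532%
β_Larkin = ρ·σ_i/σ_m = 0.570 × 51.53 / 22.48 = 1.3066
E(R_Larkin) = R_f + β × MRP = 4.1532% + 1.3066 × 6.1200% = 12.15%

12.15%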